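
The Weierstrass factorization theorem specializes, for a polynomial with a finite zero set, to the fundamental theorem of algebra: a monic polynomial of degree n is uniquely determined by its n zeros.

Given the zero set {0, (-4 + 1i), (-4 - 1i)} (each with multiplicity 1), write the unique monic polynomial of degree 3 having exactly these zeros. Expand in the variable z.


The polynomial is p(z) = ∏_{α ∈ S} (z − α), where S = {0, (-4 + 1i), (-4 - 1i)}.
Expanding the product yields: p(z) = z^3 + 8·z^2 + 17·z.
Note conjugate pairs combine to real quadratics: (z − (-4+1i))(z − (-4−1i)) = z² + 8z + 17.
The resulting polynomial has degree 3 and real coefficients as required.

p(z) = z^3 + 8·z^2 + 17·z.


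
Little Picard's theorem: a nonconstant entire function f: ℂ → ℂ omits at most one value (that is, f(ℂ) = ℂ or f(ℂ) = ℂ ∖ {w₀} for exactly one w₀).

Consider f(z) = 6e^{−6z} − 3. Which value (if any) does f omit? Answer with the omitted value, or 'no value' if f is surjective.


Little Picard bounds the complement of f(ℂ) to at most one point.
e^{−6z} is never zero on ℂ, so 6·e^{−6z} takes every value in ℂ ∖ {0}. Adding -3 shifts the range to ℂ ∖ {-3}. Thus f omits exactly the value -3.

Omitted value: -3.


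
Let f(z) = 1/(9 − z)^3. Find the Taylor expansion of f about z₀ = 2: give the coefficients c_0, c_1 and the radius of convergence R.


Let w = z − z₀, so z = z₀ + w.
Then 9 − z = 9 − (z₀ + w) = (9 − z₀) − w = 7 − w.
f(z) = 1/(7 − w)^3 = (1/(7)^3) · (1 − w/(7))^{−3}.
By the binomial series (1−u)^{−3} = Σ_{n≥0} C(n+2, 2) u^n for |u|<1, with u = w/(7):
  c_n = C(n+2, 2) / (7)^(n+3).
  c_0 = 1/(7)^3 = 1/343.
  c_1 = 3/(7)^4 = 3/2401.
The series is valid for |w/d| < 1, i.e. |z − z₀| < |d|.
Radius of convergence: R = |9 − z₀| = |7| = 7 (distance from z₀ to the singularity z = 9).

c_0 = 1/343, c_1 = 3/2401; R = 7.


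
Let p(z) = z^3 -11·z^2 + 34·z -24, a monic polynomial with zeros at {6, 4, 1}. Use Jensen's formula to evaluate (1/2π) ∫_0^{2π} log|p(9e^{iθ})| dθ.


Zeros: 1, 4, 6; r = 9.
Inside |z| < r: 1, 4, 6. Outside (|z| ≥ r): ∅.
p(0) = -24, so log|p(0)| = log(24) = 3.1781.
Apply Jensen: I(r) = log|p(0)| + Σ_k log(r/|z_k|), summed over zeros inside |z| < r.
  log(r/|z_k|) for z_k = 6: log(9/6) = 0.4055
  log(r/|z_k|) for z_k = 4: log(9/4) = 0.8109
  log(r/|z_k|) for z_k = 1: log(9/1) = 2.1972
Sum over inside zeros: 3.4136.
I(r) = log|p(0)| + (inside sum) = 3.1781 + 3.4136 = 6.5917.
Closed form (all zeros inside, monic): I(r) = n·log(r) = 3·log(9) = 6.5917. ✓

I(r) ≈ 6.5917.


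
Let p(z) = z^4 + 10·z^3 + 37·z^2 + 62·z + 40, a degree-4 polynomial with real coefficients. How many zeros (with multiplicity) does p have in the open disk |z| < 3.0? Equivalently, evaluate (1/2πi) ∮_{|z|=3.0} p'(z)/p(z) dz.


The zeros of p are: -4, (-2 + 1i), (-2 - 1i), -2.
Their magnitudes are: 4, 2.236, 2.236, 2.
Zeros with |z| < R = 3.0: (-2 + 1i), (-2 - 1i), -2.
Count = 3.
By the argument principle, (1/2πi) ∮_{|z|=R} p'(z)/p(z) dz equals exactly this count.

Number of zeros inside |z| < 3.0: 3.


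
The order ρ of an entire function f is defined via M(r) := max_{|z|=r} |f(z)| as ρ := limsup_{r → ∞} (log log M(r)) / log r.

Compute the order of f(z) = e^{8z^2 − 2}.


|e^{8z^2 − 2}| = e^{Re(8·z^2) + -2} ≤ e^{8|z|^2 + -2} = e^{8r^2 + -2} on |z| = r, so ρ ≤ 2. Choosing z on |z|=r so that 8·z^2 is real positive (always possible by picking arg z appropriately) gives |f(z)| = e^{8r^2 + -2}, matching the bound. The additive constant -2 does not affect log log M(r) ~ 2·log r. Hence ρ = 2.
Therefore ρ = 2.

Order ρ = 2.


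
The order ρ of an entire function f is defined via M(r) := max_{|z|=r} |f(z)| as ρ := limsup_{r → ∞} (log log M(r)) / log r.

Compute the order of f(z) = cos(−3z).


cos(w) is a linear combination of e^{iw} and e^{−iw} (or e^w, e^{−w} in the hyperbolic case), so |cos(w)| ≤ e^{|w|}. With w = −3z, |w| ≤ 3|z| + 0 = 3r + 0 on |z| = r, giving M(r) ≤ e^{3r + 0}, so ρ ≤ 1. On a suitable ray (z = it for sin/cos; z = t for sinh/cosh, t real → ∞), |cos(−3z)| grows like e^{3|t|}/2, so ρ ≥ 1. Hence ρ = 1.
Therefore ρ = 1.

Order ρ = 1.


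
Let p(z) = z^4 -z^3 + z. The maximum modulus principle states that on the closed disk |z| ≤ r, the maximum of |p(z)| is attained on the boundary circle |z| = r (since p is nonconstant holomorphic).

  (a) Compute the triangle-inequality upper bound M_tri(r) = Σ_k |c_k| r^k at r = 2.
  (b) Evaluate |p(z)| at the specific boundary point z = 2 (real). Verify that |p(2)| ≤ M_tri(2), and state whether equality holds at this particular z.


Coefficients: c_0 = 0, c_1 = 1, c_2 = 0, c_3 = -1, c_4 = 1. Radius r = 2.
Part (a). Triangle bound: M_tri(r) = Σ_k |c_k| r^k
  = |0|·2^0 + |1|·2^1 + |0|·2^2 + |-1|·2^3 + |1|·2^4
  = 0 + 2 + 0 + 8 + 16 = 26.
This bounds M(r) := max_{|z|=r} |p(z)| from above; equality holds iff all terms c_k z^k can be made to align in phase at a single z on |z|=r.
Part (b). At z = 2 (real, on the circle |z| = r):
  p(2) = (0)·2^0 + (1)·2^1 + (0)·2^2 + (-1)·2^3 + (1)·2^4 = 10.
  |p(2)| = 10.
Check: |p(2)| = 10 ≤ 26 = M_tri(2). ✓ Equality does not hold at z = 2 (the coefficients have mixed signs, so the terms do not all align in phase there).

M_tri(2) = 26; |p(2)| = 10; equality at z=2: no.


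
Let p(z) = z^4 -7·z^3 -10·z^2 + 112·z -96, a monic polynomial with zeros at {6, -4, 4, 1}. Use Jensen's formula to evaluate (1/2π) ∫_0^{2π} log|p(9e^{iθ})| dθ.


Zeros: -4, 1, 4, 6; r = 9.
Inside |z| < r: -4, 1, 4, 6. Outside (|z| ≥ r): ∅.
p(0) = -96, so log|p(0)| = log(96) = 4.5643.
Apply Jensen: I(r) = log|p(0)| + Σ_k log(r/|z_k|), summed over zeros inside |z| < r.
  log(r/|z_k|) for z_k = 6: log(9/6) = 0.4055
  log(r/|z_k|) for z_k = -4: log(9/4) = 0.8109
  log(r/|z_k|) for z_k = 4: log(9/4) = 0.8109
  log(r/|z_k|) for z_k = 1: log(9/1) = 2.1972
Sum over inside zeros: 4.2246.
I(r) = log|p(0)| + (inside sum) = 4.5643 + 4.2246 = 8.7889.
Closed form (all zeros inside, monic): I(r) = n·log(r) = 4·log(9) = 8.7889. ✓

I(r) ≈ 8.7889.


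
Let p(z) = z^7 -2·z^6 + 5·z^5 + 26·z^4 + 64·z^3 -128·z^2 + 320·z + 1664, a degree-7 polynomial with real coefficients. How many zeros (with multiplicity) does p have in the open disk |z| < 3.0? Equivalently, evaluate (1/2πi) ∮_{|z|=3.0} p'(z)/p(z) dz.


The zeros of p are: (2 + 2i), (2 - 2i), (2 + 3i), (2 - 3i), -2, (-2 + 2i), (-2 - 2i).
Their magnitudes are: 2.828, 2.828, 3.606, 3.606, 2, 2.828, 2.828.
Zeros with |z| < R = 3.0: (2 + 2i), (2 - 2i), -2, (-2 + 2i), (-2 - 2i).
Count = 5.
By the argument principle, (1/2πi) ∮_{|z|=R} p'(z)/p(z) dz equals exactly this count.

Number of zeros inside |z| < 3.0: 5.


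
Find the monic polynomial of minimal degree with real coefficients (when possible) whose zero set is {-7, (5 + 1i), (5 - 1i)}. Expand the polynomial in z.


The polynomial is p(z) = ∏_{α ∈ S} (z − α), where S = {-7, (5 + 1i), (5 - 1i)}.
Expanding the product yields: p(z) = z^3 -3·z^2 -44·z + 182.
Note conjugate pairs combine to real quadratics: (z − (5+1i))(z − (5−1i)) = z² − 10z + 26.
The resulting polynomial has degree 3 and real coefficients as required.

p(z) = z^3 -3·z^2 -44·z + 182.


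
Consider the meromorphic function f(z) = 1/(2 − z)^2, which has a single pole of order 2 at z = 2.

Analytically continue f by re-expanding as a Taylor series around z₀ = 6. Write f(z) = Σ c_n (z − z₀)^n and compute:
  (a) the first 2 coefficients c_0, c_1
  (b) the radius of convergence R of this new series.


Let w = z − z₀, so z = z₀ + w.
Then 2 − z = 2 − (z₀ + w) = (2 − z₀) − w = -4 − w.
f(z) = 1/(-4 − w)^2 = (1/(-4)^2) · (1 − w/(-4))^{−2}.
By the binomial series (1−u)^{−2} = Σ_{n≥0} C(n+1, 1) u^n for |u|<1, with u = w/(-4):
  c_n = C(n+1, 1) / (-4)^(n+2).
  c_0 = 1/(-4)^2 = 1/16.
  c_1 = 2/(-4)^3 = -1/32.
The series is valid for |w/d| < 1, i.e. |z − z₀| < |d|.
Radius of convergence: R = |2 − z₀| = |-4| = 4 (distance from z₀ to the singularity z = 2).

c_0 = 1/16, c_1 = -1/32; R = 4.


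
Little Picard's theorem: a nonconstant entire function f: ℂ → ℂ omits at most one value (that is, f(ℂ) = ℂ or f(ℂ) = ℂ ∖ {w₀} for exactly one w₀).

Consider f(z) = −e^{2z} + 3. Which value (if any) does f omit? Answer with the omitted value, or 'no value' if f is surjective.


Little Picard bounds the complement of f(ℂ) to at most one point.
e^{2z} is never zero on ℂ, so -1·e^{2z} takes every value in ℂ ∖ {0}. Adding 3 shifts the range to ℂ ∖ {3}. Thus f omits exactly the value 3.

Omitted value: 3.


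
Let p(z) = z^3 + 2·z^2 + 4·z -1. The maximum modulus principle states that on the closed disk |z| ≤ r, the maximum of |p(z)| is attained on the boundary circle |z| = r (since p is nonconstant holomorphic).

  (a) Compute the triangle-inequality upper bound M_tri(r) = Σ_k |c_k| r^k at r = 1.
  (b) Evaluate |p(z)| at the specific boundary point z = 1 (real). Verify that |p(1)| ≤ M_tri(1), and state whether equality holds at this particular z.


Coefficients: c_0 = -1, c_1 = 4, c_2 = 2, c_3 = 1. Radius r = 1.
Part (a). Triangle bound: M_tri(r) = Σ_k |c_k| r^k
  = |-1|·1^0 + |4|·1^1 + |2|·1^2 + |1|·1^3
  = 1 + 4 + 2 + 1 = 8.
This bounds M(r) := max_{|z|=r} |p(z)| from above; equality holds iff all terms c_k z^k can be made to align in phase at a single z on |z|=r.
Part (b). At z = 1 (real, on the circle |z| = r):
  p(1) = (-1)·1^0 + (4)·1^1 + (2)·1^2 + (1)·1^3 = 6.
  |p(1)| = 6.
Check: |p(1)| = 6 ≤ 8 = M_tri(1). ✓ Equality does not hold at z = 1 (the coefficients have mixed signs, so the terms do not all align in phase there).

M_tri(1) = 8; |p(1)| = 6; equality at z=1: no.


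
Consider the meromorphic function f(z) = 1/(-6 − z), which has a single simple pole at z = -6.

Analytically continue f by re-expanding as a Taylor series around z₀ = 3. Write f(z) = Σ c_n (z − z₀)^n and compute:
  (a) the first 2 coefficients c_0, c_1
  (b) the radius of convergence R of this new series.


Let w = z − z₀, so z = z₀ + w.
Then -6 − z = -6 − (z₀ + w) = (-6 − z₀) − w = -9 − w.
f(z) = 1/(-9 − w) = (1/(-9)) · 1/(1 − w/(-9)) = Σ_{n≥0} w^n / (-9)^(n+1).
So c_n = 1/(-9)^(n+1):
  c_0 = 1/(-9)^1 = -1/9.
  c_1 = 1/(-9)^2 = 1/81.
The series is valid for |w/d| < 1, i.e. |z − z₀| < |d|.
Radius of convergence: R = |-6 − z₀| = |-9| = 9 (distance from z₀ to the singularity z = -6).

c_0 = -1/9, c_1 = 1/81; R = 9.


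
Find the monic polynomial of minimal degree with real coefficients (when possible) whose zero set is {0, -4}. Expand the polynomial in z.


The polynomial is p(z) = ∏_{α ∈ S} (z − α), where S = {0, -4}.
Expanding the product yields: p(z) = z^2 + 4·z.
The resulting polynomial has degree 2 and real coefficients as required.

p(z) = z^2 + 4·z.


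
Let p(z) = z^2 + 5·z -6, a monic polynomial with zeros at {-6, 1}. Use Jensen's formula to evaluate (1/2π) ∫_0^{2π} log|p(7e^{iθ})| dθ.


Zeros: -6, 1; r = 7.
Inside |z| < r: -6, 1. Outside (|z| ≥ r): ∅.
p(0) = -6, so log|p(0)| = log(6) = 1.7918.
Apply Jensen: I(r) = log|p(0)| + Σ_k log(r/|z_k|), summed over zeros inside |z| < r.
  log(r/|z_k|) for z_k = -6: log(7/6) = 0.1542
  log(r/|z_k|) for z_k = 1: log(7/1) = 1.9459
Sum over inside zeros: 2.1001.
I(r) = log|p(0)| + (inside sum) = 1.7918 + 2.1001 = 3.8918.
Closed form (all zeros inside, monic): I(r) = n·log(r) = 2·log(7) = 3.8918. ✓

I(r) ≈ 3.8918.


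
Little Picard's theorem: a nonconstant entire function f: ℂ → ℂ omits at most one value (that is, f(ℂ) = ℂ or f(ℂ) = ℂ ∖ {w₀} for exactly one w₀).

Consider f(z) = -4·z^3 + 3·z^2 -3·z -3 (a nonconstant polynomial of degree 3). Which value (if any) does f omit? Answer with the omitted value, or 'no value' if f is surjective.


Little Picard bounds the complement of f(ℂ) to at most one point.
For every w ∈ ℂ, the equation p(z) − w = 0 is a nonconstant polynomial in z and hence has at least one root by the fundamental theorem of algebra. So p is surjective onto ℂ, omitting no value.

Omitted value: no value.


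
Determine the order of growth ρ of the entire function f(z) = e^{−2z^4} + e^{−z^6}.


Each summand is entire of order 4 and 6 respectively (as in the single-exponential case). The order of a sum is at most the max of the orders, so ρ ≤ 6. For the lower bound: on |z|=r choose arg z so that -1z^6 is real positive; then |e^{-1z^6}| = e^{1r^6} while |e^{-2z^4}| ≤ e^{2r^4} = o(e^{1r^6}). So |f| ≥ e^{1r^6}(1 − o(1)) and ρ ≥ 6. Hence ρ = max(4, 6) = 6.
Therefore ρ = 6.

Order ρ = 6.


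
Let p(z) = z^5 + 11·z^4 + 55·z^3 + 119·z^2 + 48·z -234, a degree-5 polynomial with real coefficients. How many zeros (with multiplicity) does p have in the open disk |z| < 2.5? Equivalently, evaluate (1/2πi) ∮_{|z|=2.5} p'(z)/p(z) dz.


The zeros of p are: (-3 + 3i), (-3 - 3i), 1, (-3 + 2i), (-3 - 2i).
Their magnitudes are: 4.243, 4.243, 1, 3.606, 3.606.
Zeros with |z| < R = 2.5: 1.
Count = 1.
By the argument principle, (1/2πi) ∮_{|z|=R} p'(z)/p(z) dz equals exactly this count.

Number of zeros inside |z| < 2.5: 1.


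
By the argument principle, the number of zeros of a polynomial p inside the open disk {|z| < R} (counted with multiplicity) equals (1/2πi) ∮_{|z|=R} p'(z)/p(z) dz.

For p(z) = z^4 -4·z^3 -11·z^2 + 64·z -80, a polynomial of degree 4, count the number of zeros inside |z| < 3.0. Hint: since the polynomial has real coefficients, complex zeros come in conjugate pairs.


The zeros of p are: 4, (2 + 1i), (2 - 1i), -4.
Their magnitudes are: 4, 2.236, 2.236, 4.
Zeros with |z| < R = 3.0: (2 + 1i), (2 - 1i).
Count = 2.
By the argument principle, (1/2πi) ∮_{|z|=R} p'(z)/p(z) dz equals exactly this count.

Number of zeros inside |z| < 3.0: 2.


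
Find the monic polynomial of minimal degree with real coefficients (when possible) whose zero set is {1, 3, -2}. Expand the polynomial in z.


The polynomial is p(z) = ∏_{α ∈ S} (z − α), where S = {1, 3, -2}.
Expanding the product yields: p(z) = z^3 -2·z^2 -5·z + 6.
The resulting polynomial has degree 3 and real coefficients as required.

p(z) = z^3 -2·z^2 -5·z + 6.


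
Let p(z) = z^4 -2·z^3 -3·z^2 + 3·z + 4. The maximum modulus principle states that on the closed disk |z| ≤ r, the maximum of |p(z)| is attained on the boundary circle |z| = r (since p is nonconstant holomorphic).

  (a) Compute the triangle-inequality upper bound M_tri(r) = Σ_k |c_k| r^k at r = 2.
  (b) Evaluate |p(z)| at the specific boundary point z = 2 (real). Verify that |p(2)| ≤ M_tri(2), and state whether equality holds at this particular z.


Coefficients: c_0 = 4, c_1 = 3, c_2 = -3, c_3 = -2, c_4 = 1. Radius r = 2.
Part (a). Triangle bound: M_tri(r) = Σ_k |c_k| r^k
  = |4|·2^0 + |3|·2^1 + |-3|·2^2 + |-2|·2^3 + |1|·2^4
  = 4 + 6 + 12 + 16 + 16 = 54.
This bounds M(r) := max_{|z|=r} |p(z)| from above; equality holds iff all terms c_k z^k can be made to align in phase at a single z on |z|=r.
Part (b). At z = 2 (real, on the circle |z| = r):
  p(2) = (4)·2^0 + (3)·2^1 + (-3)·2^2 + (-2)·2^3 + (1)·2^4 = -2.
  |p(2)| = 2.
Check: |p(2)| = 2 ≤ 54 = M_tri(2). ✓ Equality does not hold at z = 2 (the coefficients have mixed signs, so the terms do not all align in phase there).

M_tri(2) = 54; |p(2)| = 2; equality at z=2: no.


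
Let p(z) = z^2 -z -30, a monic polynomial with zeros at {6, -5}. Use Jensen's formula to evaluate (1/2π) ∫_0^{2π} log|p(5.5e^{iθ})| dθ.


Zeros: -5, 6; r = 5.5.
Inside |z| < r: -5. Outside (|z| ≥ r): 6.
p(0) = -30, so log|p(0)| = log(30) = 3.4012.
Apply Jensen: I(r) = log|p(0)| + Σ_k log(r/|z_k|), summed over zeros inside |z| < r.
  log(r/|z_k|) for z_k = -5: log(5.5/5) = 0.0953
  Outside zeros (6) contribute nothing to the Jensen sum.
Sum over inside zeros: 0.0953.
I(r) = log|p(0)| + (inside sum) = 3.4012 + 0.0953 = 3.4965.
Note: since some zeros are outside |z| ≤ r, the simplified n·log(r) form does NOT apply — only the inside zeros contribute.

I(r) ≈ 3.4965.


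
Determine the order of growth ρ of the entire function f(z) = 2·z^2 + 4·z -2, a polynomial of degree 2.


|f(z)| ≤ Σ|c_k|·r^k = O(r^2) as r → ∞. Polynomial growth is O(e^{r^ε}) for every ε > 0 (since r^2/e^{r^ε} → 0), so ρ ≤ ε for all ε > 0, i.e. ρ = 0. Every nonconstant polynomial has order 0.
Therefore ρ = 0.

Order ρ = 0.


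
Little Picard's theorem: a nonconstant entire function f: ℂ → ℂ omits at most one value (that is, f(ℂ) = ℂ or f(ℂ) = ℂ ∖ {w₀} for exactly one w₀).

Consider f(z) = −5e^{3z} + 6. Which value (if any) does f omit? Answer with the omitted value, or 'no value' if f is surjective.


Little Picard bounds the complement of f(ℂ) to at most one point.
e^{3z} is never zero on ℂ, so -5·e^{3z} takes every value in ℂ ∖ {0}. Adding 6 shifts the range to ℂ ∖ {6}. Thus f omits exactly the value 6.

Omitted value: 6.


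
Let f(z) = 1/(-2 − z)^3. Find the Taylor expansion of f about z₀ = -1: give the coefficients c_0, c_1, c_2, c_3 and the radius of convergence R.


Let w = z − z₀, so z = z₀ + w.
Then -2 − z = -2 − (z₀ + w) = (-2 − z₀) − w = -1 − w.
f(z) = 1/(-1 − w)^3 = (1/(-1)^3) · (1 − w/(-1))^{−3}.
By the binomial series (1−u)^{−3} = Σ_{n≥0} C(n+2, 2) u^n for |u|<1, with u = w/(-1):
  c_n = C(n+2, 2) / (-1)^(n+3).
  c_0 = 1/(-1)^3 = -1.
  c_1 = 3/(-1)^4 = 3.
  c_2 = 6/(-1)^5 = -6.
  c_3 = 10/(-1)^6 = 10.
The series is valid for |w/d| < 1, i.e. |z − z₀| < |d|.
Radius of convergence: R = |-2 − z₀| = |-1| = 1 (distance from z₀ to the singularity z = -2).

c_0 = -1, c_1 = 3, c_2 = -6, c_3 = 10; R = 1.


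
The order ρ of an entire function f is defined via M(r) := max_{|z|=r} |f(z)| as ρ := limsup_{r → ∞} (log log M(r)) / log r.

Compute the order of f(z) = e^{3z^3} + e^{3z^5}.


Each summand is entire of order 3 and 5 respectively (as in the single-exponential case). The order of a sum is at most the max of the orders, so ρ ≤ 5. For the lower bound: on |z|=r choose arg z so that 3z^5 is real positive; then |e^{3z^5}| = e^{3r^5} while |e^{3z^3}| ≤ e^{3r^3} = o(e^{3r^5}). So |f| ≥ e^{3r^5}(1 − o(1)) and ρ ≥ 5. Hence ρ = max(3, 5) = 5.
Therefore ρ = 5.

Order ρ = 5.


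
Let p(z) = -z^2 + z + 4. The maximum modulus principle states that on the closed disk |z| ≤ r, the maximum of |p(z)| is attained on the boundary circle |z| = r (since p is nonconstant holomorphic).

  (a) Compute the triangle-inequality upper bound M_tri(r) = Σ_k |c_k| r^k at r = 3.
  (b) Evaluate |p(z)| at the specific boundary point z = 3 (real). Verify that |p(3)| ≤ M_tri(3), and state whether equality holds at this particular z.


Coefficients: c_0 = 4, c_1 = 1, c_2 = -1. Radius r = 3.
Part (a). Triangle bound: M_tri(r) = Σ_k |c_k| r^k
  = |4|·3^0 + |1|·3^1 + |-1|·3^2
  = 4 + 3 + 9 = 16.
This bounds M(r) := max_{|z|=r} |p(z)| from above; equality holds iff all terms c_k z^k can be made to align in phase at a single z on |z|=r.
Part (b). At z = 3 (real, on the circle |z| = r):
  p(3) = (4)·3^0 + (1)·3^1 + (-1)·3^2 = -2.
  |p(3)| = 2.
Check: |p(3)| = 2 ≤ 16 = M_tri(3). ✓ Equality does not hold at z = 3 (the coefficients have mixed signs, so the terms do not all align in phase there).

M_tri(3) = 16; |p(3)| = 2; equality at z=3: no.


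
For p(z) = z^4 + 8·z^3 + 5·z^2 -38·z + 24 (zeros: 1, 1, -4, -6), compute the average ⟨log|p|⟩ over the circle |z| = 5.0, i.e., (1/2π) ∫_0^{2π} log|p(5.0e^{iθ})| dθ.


Zeros: -6, -4, 1, 1; r = 5.0.
Inside |z| < r: -4, 1, 1. Outside (|z| ≥ r): -6.
p(0) = 24, so log|p(0)| = log(24) = 3.1781.
Apply Jensen: I(r) = log|p(0)| + Σ_k log(r/|z_k|), summed over zeros inside |z| < r.
  log(r/|z_k|) for z_k = 1: log(5.0/1) = 1.6094
  log(r/|z_k|) for z_k = 1: log(5.0/1) = 1.6094
  log(r/|z_k|) for z_k = -4: log(5.0/4) = 0.2231
  Outside zeros (-6) contribute nothing to the Jensen sum.
Sum over inside zeros: 3.4420.
I(r) = log|p(0)| + (inside sum) = 3.1781 + 3.4420 = 6.6201.
Note: since some zeros are outside |z| ≤ r, the simplified n·log(r) form does NOT apply — only the inside zeros contribute.

I(r) ≈ 6.6201.


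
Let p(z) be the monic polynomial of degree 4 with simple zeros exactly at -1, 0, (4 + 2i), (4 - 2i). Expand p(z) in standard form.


The polynomial is p(z) = ∏_{α ∈ S} (z − α), where S = {-1, 0, (4 + 2i), (4 - 2i)}.
Expanding the product yields: p(z) = z^4 -7·z^3 + 12·z^2 + 20·z.
Note conjugate pairs combine to real quadratics: (z − (4+2i))(z − (4−2i)) = z² − 8z + 20.
The resulting polynomial has degree 4 and real coefficients as required.

p(z) = z^4 -7·z^3 + 12·z^2 + 20·z.


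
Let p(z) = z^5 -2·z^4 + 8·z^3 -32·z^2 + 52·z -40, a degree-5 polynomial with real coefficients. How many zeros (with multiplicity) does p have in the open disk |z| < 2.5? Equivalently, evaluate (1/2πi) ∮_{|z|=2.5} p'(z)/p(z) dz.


The zeros of p are: (-1 + 3i), (-1 - 3i), (1 + 1i), (1 - 1i), 2.
Their magnitudes are: 3.162, 3.162, 1.414, 1.414, 2.
Zeros with |z| < R = 2.5: (1 + 1i), (1 - 1i), 2.
Count = 3.
By the argument principle, (1/2πi) ∮_{|z|=R} p'(z)/p(z) dz equals exactly this count.

Number of zeros inside |z| < 2.5: 3.


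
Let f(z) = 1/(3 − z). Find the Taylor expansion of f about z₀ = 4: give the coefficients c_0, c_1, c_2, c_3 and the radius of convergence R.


Let w = z − z₀, so z = z₀ + w.
Then 3 − z = 3 − (z₀ + w) = (3 − z₀) − w = -1 − w.
f(z) = 1/(-1 − w) = (1/(-1)) · 1/(1 − w/(-1)) = Σ_{n≥0} w^n / (-1)^(n+1).
So c_n = 1/(-1)^(n+1):
  c_0 = 1/(-1)^1 = -1.
  c_1 = 1/(-1)^2 = 1.
  c_2 = 1/(-1)^3 = -1.
  c_3 = 1/(-1)^4 = 1.
The series is valid for |w/d| < 1, i.e. |z − z₀| < |d|.
Radius of convergence: R = |3 − z₀| = |-1| = 1 (distance from z₀ to the singularity z = 3).

c_0 = -1, c_1 = 1, c_2 = -1, c_3 = 1; R = 1.


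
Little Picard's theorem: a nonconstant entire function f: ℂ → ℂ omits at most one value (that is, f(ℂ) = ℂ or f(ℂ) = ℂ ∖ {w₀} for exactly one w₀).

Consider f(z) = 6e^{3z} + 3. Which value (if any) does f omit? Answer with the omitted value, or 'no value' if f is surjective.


Little Picard bounds the complement of f(ℂ) to at most one point.
e^{3z} is never zero on ℂ, so 6·e^{3z} takes every value in ℂ ∖ {0}. Adding 3 shifts the range to ℂ ∖ {3}. Thus f omits exactly the value 3.

Omitted value: 3.


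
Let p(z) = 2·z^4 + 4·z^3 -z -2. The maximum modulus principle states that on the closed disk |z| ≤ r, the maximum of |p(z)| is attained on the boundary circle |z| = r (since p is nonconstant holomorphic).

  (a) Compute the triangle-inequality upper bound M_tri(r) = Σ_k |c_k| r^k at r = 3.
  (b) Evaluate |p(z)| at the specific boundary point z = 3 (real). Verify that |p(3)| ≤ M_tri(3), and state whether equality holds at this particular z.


Coefficients: c_0 = -2, c_1 = -1, c_2 = 0, c_3 = 4, c_4 = 2. Radius r = 3.
Part (a). Triangle bound: M_tri(r) = Σ_k |c_k| r^k
  = |-2|·3^0 + |-1|·3^1 + |0|·3^2 + |4|·3^3 + |2|·3^4
  = 2 + 3 + 0 + 108 + 162 = 275.
This bounds M(r) := max_{|z|=r} |p(z)| from above; equality holds iff all terms c_k z^k can be made to align in phase at a single z on |z|=r.
Part (b). At z = 3 (real, on the circle |z| = r):
  p(3) = (-2)·3^0 + (-1)·3^1 + (0)·3^2 + (4)·3^3 + (2)·3^4 = 265.
  |p(3)| = 265.
Check: |p(3)| = 265 ≤ 275 = M_tri(3). ✓ Equality does not hold at z = 3 (the coefficients have mixed signs, so the terms do not all align in phase there).

M_tri(3) = 275; |p(3)| = 265; equality at z=3: no.


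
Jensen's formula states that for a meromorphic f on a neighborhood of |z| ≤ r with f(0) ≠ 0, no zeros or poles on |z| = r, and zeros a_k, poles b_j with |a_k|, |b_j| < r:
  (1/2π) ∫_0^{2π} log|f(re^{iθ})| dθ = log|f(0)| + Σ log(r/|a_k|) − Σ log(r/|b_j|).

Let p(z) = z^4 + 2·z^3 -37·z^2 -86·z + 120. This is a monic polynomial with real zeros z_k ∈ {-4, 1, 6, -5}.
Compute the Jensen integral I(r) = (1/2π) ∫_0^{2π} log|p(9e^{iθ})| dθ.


Zeros: -5, -4, 1, 6; r = 9.
Inside |z| < r: -5, -4, 1, 6. Outside (|z| ≥ r): ∅.
p(0) = 120, so log|p(0)| = log(120) = 4.7875.
Apply Jensen: I(r) = log|p(0)| + Σ_k log(r/|z_k|), summed over zeros inside |z| < r.
  log(r/|z_k|) for z_k = -4: log(9/4) = 0.8109
  log(r/|z_k|) for z_k = 1: log(9/1) = 2.1972
  log(r/|z_k|) for z_k = 6: log(9/6) = 0.4055
  log(r/|z_k|) for z_k = -5: log(9/5) = 0.5878
Sum over inside zeros: 4.0014.
I(r) = log|p(0)| + (inside sum) = 4.7875 + 4.0014 = 8.7889.
Closed form (all zeros inside, monic): I(r) = n·log(r) = 4·log(9) = 8.7889. ✓

I(r) ≈ 8.7889.


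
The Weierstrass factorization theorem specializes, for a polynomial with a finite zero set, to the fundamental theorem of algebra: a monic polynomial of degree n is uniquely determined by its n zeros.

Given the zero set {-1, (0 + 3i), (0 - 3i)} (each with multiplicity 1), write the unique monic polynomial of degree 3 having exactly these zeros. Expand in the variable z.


The polynomial is p(z) = ∏_{α ∈ S} (z − α), where S = {-1, (0 + 3i), (0 - 3i)}.
Expanding the product yields: p(z) = z^3 + z^2 + 9·z + 9.
Note conjugate pairs combine to real quadratics: (z − (0+3i))(z − (0−3i)) = z² + 9.
The resulting polynomial has degree 3 and real coefficients as required.

p(z) = z^3 + z^2 + 9·z + 9.


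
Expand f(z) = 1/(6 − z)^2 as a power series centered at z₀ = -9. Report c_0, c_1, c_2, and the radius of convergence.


Let w = z − z₀, so z = z₀ + w.
Then 6 − z = 6 − (z₀ + w) = (6 − z₀) − w = 15 − w.
f(z) = 1/(15 − w)^2 = (1/(15)^2) · (1 − w/(15))^{−2}.
By the binomial series (1−u)^{−2} = Σ_{n≥0} C(n+1, 1) u^n for |u|<1, with u = w/(15):
  c_n = C(n+1, 1) / (15)^(n+2).
  c_0 = 1/(15)^2 = 1/225.
  c_1 = 2/(15)^3 = 2/3375.
  c_2 = 3/(15)^4 = 1/16875.
The series is valid for |w/d| < 1, i.e. |z − z₀| < |d|.
Radius of convergence: R = |6 − z₀| = |15| = 15 (distance from z₀ to the singularity z = 6).

c_0 = 1/225, c_1 = 2/3375, c_2 = 1/16875; R = 15.


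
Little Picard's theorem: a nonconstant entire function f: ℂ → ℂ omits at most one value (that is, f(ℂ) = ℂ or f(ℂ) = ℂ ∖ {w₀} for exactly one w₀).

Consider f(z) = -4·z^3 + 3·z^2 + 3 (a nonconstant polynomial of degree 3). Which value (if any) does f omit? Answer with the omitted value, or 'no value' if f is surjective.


Little Picard bounds the complement of f(ℂ) to at most one point.
For every w ∈ ℂ, the equation p(z) − w = 0 is a nonconstant polynomial in z and hence has at least one root by the fundamental theorem of algebra. So p is surjective onto ℂ, omitting no value.

Omitted value: no value.


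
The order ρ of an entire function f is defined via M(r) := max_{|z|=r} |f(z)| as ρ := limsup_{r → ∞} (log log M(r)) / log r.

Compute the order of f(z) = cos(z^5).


Write cos(w) = (e^{iw} ± e^{−iw})/(2 or 2i), so |cos(w)| ≤ e^{|w|}. With w = z^5, |w| ≤ 1r^5 + 0 on |z|=r, giving M(r) ≤ e^{1r^5 + 0} and ρ ≤ 5. For the lower bound, choose z on |z|=r with 1z^5 purely imaginary of modulus 1r^5; then |cos(z^5)| grows like e^{1r^5}/2, so ρ ≥ 5. Hence ρ = 5.
Therefore ρ = 5.

Order ρ = 5.


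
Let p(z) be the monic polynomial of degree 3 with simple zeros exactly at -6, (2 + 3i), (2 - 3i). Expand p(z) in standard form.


The polynomial is p(z) = ∏_{α ∈ S} (z − α), where S = {-6, (2 + 3i), (2 - 3i)}.
Expanding the product yields: p(z) = z^3 + 2·z^2 -11·z + 78.
Note conjugate pairs combine to real quadratics: (z − (2+3i))(z − (2−3i)) = z² − 4z + 13.
The resulting polynomial has degree 3 and real coefficients as required.

p(z) = z^3 + 2·z^2 -11·z + 78.


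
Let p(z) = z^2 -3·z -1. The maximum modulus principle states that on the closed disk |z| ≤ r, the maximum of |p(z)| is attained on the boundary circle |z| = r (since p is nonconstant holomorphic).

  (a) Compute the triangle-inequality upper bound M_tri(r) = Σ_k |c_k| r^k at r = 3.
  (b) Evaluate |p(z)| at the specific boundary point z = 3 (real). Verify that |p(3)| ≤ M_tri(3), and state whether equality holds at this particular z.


Coefficients: c_0 = -1, c_1 = -3, c_2 = 1. Radius r = 3.
Part (a). Triangle bound: M_tri(r) = Σ_k |c_k| r^k
  = |-1|·3^0 + |-3|·3^1 + |1|·3^2
  = 1 + 9 + 9 = 19.
This bounds M(r) := max_{|z|=r} |p(z)| from above; equality holds iff all terms c_k z^k can be made to align in phase at a single z on |z|=r.
Part (b). At z = 3 (real, on the circle |z| = r):
  p(3) = (-1)·3^0 + (-3)·3^1 + (1)·3^2 = -1.
  |p(3)| = 1.
Check: |p(3)| = 1 ≤ 19 = M_tri(3). ✓ Equality does not hold at z = 3 (the coefficients have mixed signs, so the terms do not all align in phase there).

M_tri(3) = 19; |p(3)| = 1; equality at z=3: no.


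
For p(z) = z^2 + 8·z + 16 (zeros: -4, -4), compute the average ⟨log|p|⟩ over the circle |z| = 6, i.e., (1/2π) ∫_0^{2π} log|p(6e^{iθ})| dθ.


Zeros: -4, -4; r = 6.
Inside |z| < r: -4, -4. Outside (|z| ≥ r): ∅.
p(0) = 16, so log|p(0)| = log(16) = 2.7726.
Apply Jensen: I(r) = log|p(0)| + Σ_k log(r/|z_k|), summed over zeros inside |z| < r.
  log(r/|z_k|) for z_k = -4: log(6/4) = 0.4055
  log(r/|z_k|) for z_k = -4: log(6/4) = 0.4055
Sum over inside zeros: 0.8109.
I(r) = log|p(0)| + (inside sum) = 2.7726 + 0.8109 = 3.5835.
Closed form (all zeros inside, monic): I(r) = n·log(r) = 2·log(6) = 3.5835. ✓

I(r) ≈ 3.5835.


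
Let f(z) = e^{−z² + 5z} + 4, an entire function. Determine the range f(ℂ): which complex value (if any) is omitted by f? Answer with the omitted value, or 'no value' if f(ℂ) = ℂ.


Little Picard bounds the complement of f(ℂ) to at most one point.
The exponent g(z) = −z² + 5z is a nonconstant polynomial, hence surjective onto ℂ. So e^{g(z)} takes every value in {e^w : w ∈ ℂ} = ℂ ∖ {0}. Adding 4 shifts the range to ℂ ∖ {4}. f omits exactly 4.

Omitted value: 4.


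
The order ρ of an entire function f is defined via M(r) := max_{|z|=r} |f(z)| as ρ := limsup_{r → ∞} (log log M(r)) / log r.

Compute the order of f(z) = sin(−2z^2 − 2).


Write sin(w) = (e^{iw} ± e^{−iw})/(2 or 2i), so |sin(w)| ≤ e^{|w|}. With w = −2z^2 − 2, |w| ≤ 2r^2 + 2 on |z|=r, giving M(r) ≤ e^{2r^2 + 2} and ρ ≤ 2. For the lower bound, choose z on |z|=r with -2z^2 purely imaginary of modulus 2r^2; then |sin(−2z^2 − 2)| grows like e^{2r^2}/2, so ρ ≥ 2. Hence ρ = 2.
Therefore ρ = 2.

Order ρ = 2.


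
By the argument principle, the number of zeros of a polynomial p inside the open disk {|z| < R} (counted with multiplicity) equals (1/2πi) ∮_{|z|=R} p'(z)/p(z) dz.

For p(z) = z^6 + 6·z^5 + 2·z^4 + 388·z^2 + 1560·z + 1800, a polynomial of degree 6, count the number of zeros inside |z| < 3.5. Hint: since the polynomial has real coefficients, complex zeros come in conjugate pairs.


The zeros of p are: (-3 + 1i), (-3 - 1i), (-3 + 1i), (-3 - 1i), (3 + 3i), (3 - 3i).
Their magnitudes are: 3.162, 3.162, 3.162, 3.162, 4.243, 4.243.
Zeros with |z| < R = 3.5: (-3 + 1i), (-3 - 1i), (-3 + 1i), (-3 - 1i).
Count = 4.
By the argument principle, (1/2πi) ∮_{|z|=R} p'(z)/p(z) dz equals exactly this count.

Number of zeros inside |z| < 3.5: 4.


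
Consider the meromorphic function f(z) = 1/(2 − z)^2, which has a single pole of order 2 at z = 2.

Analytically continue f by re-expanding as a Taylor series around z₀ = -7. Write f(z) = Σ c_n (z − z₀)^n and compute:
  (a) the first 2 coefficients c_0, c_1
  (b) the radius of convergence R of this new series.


Let w = z − z₀, so z = z₀ + w.
Then 2 − z = 2 − (z₀ + w) = (2 − z₀) − w = 9 − w.
f(z) = 1/(9 − w)^2 = (1/(9)^2) · (1 − w/(9))^{−2}.
By the binomial series (1−u)^{−2} = Σ_{n≥0} C(n+1, 1) u^n for |u|<1, with u = w/(9):
  c_n = C(n+1, 1) / (9)^(n+2).
  c_0 = 1/(9)^2 = 1/81.
  c_1 = 2/(9)^3 = 2/729.
The series is valid for |w/d| < 1, i.e. |z − z₀| < |d|.
Radius of convergence: R = |2 − z₀| = |9| = 9 (distance from z₀ to the singularity z = 2).

c_0 = 1/81, c_1 = 2/729; R = 9.


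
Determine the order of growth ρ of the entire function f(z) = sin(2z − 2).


sin(w) is a linear combination of e^{iw} and e^{−iw} (or e^w, e^{−w} in the hyperbolic case), so |sin(w)| ≤ e^{|w|}. With w = 2z − 2, |w| ≤ 2|z| + 2 = 2r + 2 on |z| = r, giving M(r) ≤ e^{2r + 2}, so ρ ≤ 1. On a suitable ray (z = it for sin/cos; z = t for sinh/cosh, t real → ∞), |sin(2z − 2)| grows like e^{2|t|}/2, so ρ ≥ 1. Hence ρ = 1.
Therefore ρ = 1.

Order ρ = 1.


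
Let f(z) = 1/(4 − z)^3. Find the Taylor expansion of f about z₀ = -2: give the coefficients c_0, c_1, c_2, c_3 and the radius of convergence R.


Let w = z − z₀, so z = z₀ + w.
Then 4 − z = 4 − (z₀ + w) = (4 − z₀) − w = 6 − w.
f(z) = 1/(6 − w)^3 = (1/(6)^3) · (1 − w/(6))^{−3}.
By the binomial series (1−u)^{−3} = Σ_{n≥0} C(n+2, 2) u^n for |u|<1, with u = w/(6):
  c_n = C(n+2, 2) / (6)^(n+3).
  c_0 = 1/(6)^3 = 1/216.
  c_1 = 3/(6)^4 = 1/432.
  c_2 = 6/(6)^5 = 1/1296.
  c_3 = 10/(6)^6 = 5/23328.
The series is valid for |w/d| < 1, i.e. |z − z₀| < |d|.
Radius of convergence: R = |4 − z₀| = |6| = 6 (distance from z₀ to the singularity z = 4).

c_0 = 1/216, c_1 = 1/432, c_2 = 1/1296, c_3 = 5/23328; R = 6.


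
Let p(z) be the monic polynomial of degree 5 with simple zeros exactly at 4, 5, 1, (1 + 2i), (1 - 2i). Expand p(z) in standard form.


The polynomial is p(z) = ∏_{α ∈ S} (z − α), where S = {4, 5, 1, (1 + 2i), (1 - 2i)}.
Expanding the product yields: p(z) = z^5 -12·z^4 + 54·z^3 -128·z^2 + 185·z -100.
Note conjugate pairs combine to real quadratics: (z − (1+2i))(z − (1−2i)) = z² − 2z + 5.
The resulting polynomial has degree 5 and real coefficients as required.

p(z) = z^5 -12·z^4 + 54·z^3 -128·z^2 + 185·z -100.


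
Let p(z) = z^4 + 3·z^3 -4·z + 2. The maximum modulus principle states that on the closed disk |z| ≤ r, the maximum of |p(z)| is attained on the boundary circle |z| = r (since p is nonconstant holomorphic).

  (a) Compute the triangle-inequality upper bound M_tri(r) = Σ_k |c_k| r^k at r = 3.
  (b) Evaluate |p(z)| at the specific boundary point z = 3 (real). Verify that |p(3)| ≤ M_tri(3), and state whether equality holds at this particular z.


Coefficients: c_0 = 2, c_1 = -4, c_2 = 0, c_3 = 3, c_4 = 1. Radius r = 3.
Part (a). Triangle bound: M_tri(r) = Σ_k |c_k| r^k
  = |2|·3^0 + |-4|·3^1 + |0|·3^2 + |3|·3^3 + |1|·3^4
  = 2 + 12 + 0 + 81 + 81 = 176.
This bounds M(r) := max_{|z|=r} |p(z)| from above; equality holds iff all terms c_k z^k can be made to align in phase at a single z on |z|=r.
Part (b). At z = 3 (real, on the circle |z| = r):
  p(3) = (2)·3^0 + (-4)·3^1 + (0)·3^2 + (3)·3^3 + (1)·3^4 = 152.
  |p(3)| = 152.
Check: |p(3)| = 152 ≤ 176 = M_tri(3). ✓ Equality does not hold at z = 3 (the coefficients have mixed signs, so the terms do not all align in phase there).

M_tri(3) = 176; |p(3)| = 152; equality at z=3: no.


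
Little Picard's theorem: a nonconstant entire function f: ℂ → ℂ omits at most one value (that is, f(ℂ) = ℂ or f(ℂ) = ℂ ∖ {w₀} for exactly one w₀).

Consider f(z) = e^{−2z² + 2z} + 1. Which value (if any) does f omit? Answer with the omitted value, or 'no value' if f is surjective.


Little Picard bounds the complement of f(ℂ) to at most one point.
The exponent g(z) = −2z² + 2z is a nonconstant polynomial, hence surjective onto ℂ. So e^{g(z)} takes every value in {e^w : w ∈ ℂ} = ℂ ∖ {0}. Adding 1 shifts the range to ℂ ∖ {1}. f omits exactly 1.

Omitted value: 1.


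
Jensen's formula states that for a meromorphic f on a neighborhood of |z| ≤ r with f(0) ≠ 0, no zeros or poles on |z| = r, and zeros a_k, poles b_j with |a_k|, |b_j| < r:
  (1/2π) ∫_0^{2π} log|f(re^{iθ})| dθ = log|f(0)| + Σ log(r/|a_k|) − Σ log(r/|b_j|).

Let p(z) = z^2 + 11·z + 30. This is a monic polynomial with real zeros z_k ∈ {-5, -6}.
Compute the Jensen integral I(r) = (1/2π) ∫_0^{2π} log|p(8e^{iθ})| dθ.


Zeros: -6, -5; r = 8.
Inside |z| < r: -6, -5. Outside (|z| ≥ r): ∅.
p(0) = 30, so log|p(0)| = log(30) = 3.4012.
Apply Jensen: I(r) = log|p(0)| + Σ_k log(r/|z_k|), summed over zeros inside |z| < r.
  log(r/|z_k|) for z_k = -5: log(8/5) = 0.4700
  log(r/|z_k|) for z_k = -6: log(8/6) = 0.2877
Sum over inside zeros: 0.7577.
I(r) = log|p(0)| + (inside sum) = 3.4012 + 0.7577 = 4.1589.
Closed form (all zeros inside, monic): I(r) = n·log(r) = 2·log(8) = 4.1589. ✓

I(r) ≈ 4.1589.


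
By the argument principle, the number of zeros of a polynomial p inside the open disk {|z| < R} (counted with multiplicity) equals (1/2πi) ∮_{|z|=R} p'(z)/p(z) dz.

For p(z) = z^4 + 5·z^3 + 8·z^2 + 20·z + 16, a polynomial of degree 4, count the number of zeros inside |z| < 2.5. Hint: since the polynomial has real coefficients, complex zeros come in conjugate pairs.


The zeros of p are: -4, -1, (0 + 2i), (0 - 2i).
Their magnitudes are: 4, 1, 2, 2.
Zeros with |z| < R = 2.5: -1, (0 + 2i), (0 - 2i).
Count = 3.
By the argument principle, (1/2πi) ∮_{|z|=R} p'(z)/p(z) dz equals exactly this count.

Number of zeros inside |z| < 2.5: 3.


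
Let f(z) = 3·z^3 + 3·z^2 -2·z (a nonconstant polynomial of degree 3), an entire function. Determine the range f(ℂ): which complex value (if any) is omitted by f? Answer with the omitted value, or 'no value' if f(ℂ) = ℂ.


Little Picard bounds the complement of f(ℂ) to at most one point.
For every w ∈ ℂ, the equation p(z) − w = 0 is a nonconstant polynomial in z and hence has at least one root by the fundamental theorem of algebra. So p is surjective onto ℂ, omitting no value.

Omitted value: no value.


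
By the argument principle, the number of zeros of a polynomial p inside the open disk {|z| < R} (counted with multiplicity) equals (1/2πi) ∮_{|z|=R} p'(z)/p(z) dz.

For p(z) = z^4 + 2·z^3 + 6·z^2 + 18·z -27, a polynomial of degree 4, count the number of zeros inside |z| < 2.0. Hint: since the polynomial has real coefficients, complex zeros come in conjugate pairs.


The zeros of p are: (0 + 3i), (0 - 3i), 1, -3.
Their magnitudes are: 3, 3, 1, 3.
Zeros with |z| < R = 2.0: 1.
Count = 1.
By the argument principle, (1/2πi) ∮_{|z|=R} p'(z)/p(z) dz equals exactly this count.

Number of zeros inside |z| < 2.0: 1.


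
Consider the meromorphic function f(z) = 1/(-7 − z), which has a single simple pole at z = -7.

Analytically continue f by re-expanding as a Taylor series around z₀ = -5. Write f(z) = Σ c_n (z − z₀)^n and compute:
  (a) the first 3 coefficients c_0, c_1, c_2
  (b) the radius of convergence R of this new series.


Let w = z − z₀, so z = z₀ + w.
Then -7 − z = -7 − (z₀ + w) = (-7 − z₀) − w = -2 − w.
f(z) = 1/(-2 − w) = (1/(-2)) · 1/(1 − w/(-2)) = Σ_{n≥0} w^n / (-2)^(n+1).
So c_n = 1/(-2)^(n+1):
  c_0 = 1/(-2)^1 = -1/2.
  c_1 = 1/(-2)^2 = 1/4.
  c_2 = 1/(-2)^3 = -1/8.
The series is valid for |w/d| < 1, i.e. |z − z₀| < |d|.
Radius of convergence: R = |-7 − z₀| = |-2| = 2 (distance from z₀ to the singularity z = -7).

c_0 = -1/2, c_1 = 1/4, c_2 = -1/8; R = 2.


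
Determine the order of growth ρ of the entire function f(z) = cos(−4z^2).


Write cos(w) = (e^{iw} ± e^{−iw})/(2 or 2i), so |cos(w)| ≤ e^{|w|}. With w = −4z^2, |w| ≤ 4r^2 + 0 on |z|=r, giving M(r) ≤ e^{4r^2 + 0} and ρ ≤ 2. For the lower bound, choose z on |z|=r with -4z^2 purely imaginary of modulus 4r^2; then |cos(−4z^2)| grows like e^{4r^2}/2, so ρ ≥ 2. Hence ρ = 2.
Therefore ρ = 2.

Order ρ = 2.


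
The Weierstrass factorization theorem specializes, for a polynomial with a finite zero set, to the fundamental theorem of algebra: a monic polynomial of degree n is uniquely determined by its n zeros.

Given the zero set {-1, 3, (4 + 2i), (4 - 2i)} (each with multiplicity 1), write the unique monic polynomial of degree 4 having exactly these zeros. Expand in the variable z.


The polynomial is p(z) = ∏_{α ∈ S} (z − α), where S = {-1, 3, (4 + 2i), (4 - 2i)}.
Expanding the product yields: p(z) = z^4 -10·z^3 + 33·z^2 -16·z -60.
Note conjugate pairs combine to real quadratics: (z − (4+2i))(z − (4−2i)) = z² − 8z + 20.
The resulting polynomial has degree 4 and real coefficients as required.

p(z) = z^4 -10·z^3 + 33·z^2 -16·z -60.
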